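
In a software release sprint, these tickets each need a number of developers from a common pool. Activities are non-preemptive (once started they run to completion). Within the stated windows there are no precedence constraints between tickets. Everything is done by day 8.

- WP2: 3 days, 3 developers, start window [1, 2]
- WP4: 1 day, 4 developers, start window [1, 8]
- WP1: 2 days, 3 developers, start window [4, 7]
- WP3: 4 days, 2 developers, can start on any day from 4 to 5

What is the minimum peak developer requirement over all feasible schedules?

5

Early-start (WP2@1, WP4@1, WP1@4, WP3@4) gives peak 7: d1:7  d2:3  d3:3  d4:5  d5:5  d6:2  d7:2  d8:0.
Shift WP4→4, WP1→5, WP3→5.
Schedule WP2@1, WP4@4, WP1@5, WP3@5: d1:3  d2:3  d3:3  d4:4  d5:5  d6:5  d7:2  d8:2 — peak 5.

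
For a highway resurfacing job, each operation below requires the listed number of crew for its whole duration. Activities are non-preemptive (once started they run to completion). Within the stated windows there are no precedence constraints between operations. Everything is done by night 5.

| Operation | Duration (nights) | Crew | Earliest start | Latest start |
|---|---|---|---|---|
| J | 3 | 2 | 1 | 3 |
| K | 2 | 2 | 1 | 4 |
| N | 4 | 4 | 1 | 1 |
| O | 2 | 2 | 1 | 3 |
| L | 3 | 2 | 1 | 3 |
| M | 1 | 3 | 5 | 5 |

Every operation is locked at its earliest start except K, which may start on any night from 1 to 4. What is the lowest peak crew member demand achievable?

10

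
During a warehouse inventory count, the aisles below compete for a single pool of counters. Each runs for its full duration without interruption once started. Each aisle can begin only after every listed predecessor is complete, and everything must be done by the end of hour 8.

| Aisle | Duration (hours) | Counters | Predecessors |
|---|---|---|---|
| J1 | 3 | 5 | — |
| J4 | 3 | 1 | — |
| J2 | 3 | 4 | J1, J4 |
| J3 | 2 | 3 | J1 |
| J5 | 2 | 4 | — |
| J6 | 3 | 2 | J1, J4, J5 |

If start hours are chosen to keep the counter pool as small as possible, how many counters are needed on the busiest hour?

7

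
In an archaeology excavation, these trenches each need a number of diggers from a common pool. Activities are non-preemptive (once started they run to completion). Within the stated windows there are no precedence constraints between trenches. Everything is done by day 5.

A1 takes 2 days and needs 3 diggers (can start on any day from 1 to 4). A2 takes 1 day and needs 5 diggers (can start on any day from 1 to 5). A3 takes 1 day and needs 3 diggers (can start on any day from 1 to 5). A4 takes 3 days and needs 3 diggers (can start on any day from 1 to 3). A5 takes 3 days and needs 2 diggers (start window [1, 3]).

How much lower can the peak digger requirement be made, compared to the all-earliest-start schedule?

Early-start peak: d1:16  d2:8  d3:5  d4:0  d5:0 ⇒ 16.
Leveled (A1@1, A2@4, A3@5, A4@1, A5@3): d1:6  d2:6  d3:5  d4:7  d5:5 ⇒ 7.
Reduction 16 − 7 = 9.

9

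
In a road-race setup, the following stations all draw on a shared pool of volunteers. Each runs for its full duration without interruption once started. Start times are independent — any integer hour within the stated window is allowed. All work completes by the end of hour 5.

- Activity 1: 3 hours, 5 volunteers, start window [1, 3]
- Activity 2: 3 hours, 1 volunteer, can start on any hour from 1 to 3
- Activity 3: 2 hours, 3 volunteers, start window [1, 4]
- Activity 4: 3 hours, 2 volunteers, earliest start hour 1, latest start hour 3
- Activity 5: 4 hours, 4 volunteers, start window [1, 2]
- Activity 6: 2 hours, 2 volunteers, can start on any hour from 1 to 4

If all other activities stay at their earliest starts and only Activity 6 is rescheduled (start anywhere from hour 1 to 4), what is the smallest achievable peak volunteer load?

Activity 6@1: h1:17  h2:17  h3:12  h4:4  h5:0 → peak 17
Activity 6@2: h1:15  h2:17  h3:14  h4:4  h5:0 → peak 17
Activity 6@3: h1:15  h2:15  h3:14  h4:6  h5:0 → peak 15
Activity 6@4: h1:15  h2:15  h3:12  h4:6  h5:2 → peak 15
Best is Activity 6@3, peak 15.

15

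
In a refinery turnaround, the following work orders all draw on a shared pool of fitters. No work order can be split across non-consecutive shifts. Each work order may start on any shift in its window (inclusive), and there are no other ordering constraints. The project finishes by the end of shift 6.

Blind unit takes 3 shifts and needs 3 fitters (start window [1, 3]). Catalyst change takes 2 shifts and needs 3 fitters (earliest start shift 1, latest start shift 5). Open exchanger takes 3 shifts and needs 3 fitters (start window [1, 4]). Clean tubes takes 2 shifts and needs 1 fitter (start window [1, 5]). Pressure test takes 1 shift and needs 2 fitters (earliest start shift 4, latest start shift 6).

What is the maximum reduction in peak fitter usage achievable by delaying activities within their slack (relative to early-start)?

4

Early-start peak: s1:10  s2:10  s3:6  s4:2  s5:0  s6:0 ⇒ 10.
Leveled (Blind unit@1, Catalyst change@1, Open exchanger@3, Clean tubes@4, Pressure test@4): s1:6  s2:6  s3:6  s4:6  s5:4  s6:0 ⇒ 6.
Reduction 10 − 6 = 4.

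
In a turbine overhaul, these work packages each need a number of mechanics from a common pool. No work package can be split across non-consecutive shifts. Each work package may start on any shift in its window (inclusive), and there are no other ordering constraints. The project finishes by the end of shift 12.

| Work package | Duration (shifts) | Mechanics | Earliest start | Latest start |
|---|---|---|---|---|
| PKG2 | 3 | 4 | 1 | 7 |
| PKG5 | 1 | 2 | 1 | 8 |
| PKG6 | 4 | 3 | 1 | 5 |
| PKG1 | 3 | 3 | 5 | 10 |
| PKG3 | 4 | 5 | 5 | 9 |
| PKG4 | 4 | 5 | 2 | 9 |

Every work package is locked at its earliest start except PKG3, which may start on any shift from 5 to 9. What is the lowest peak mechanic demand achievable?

12

PKG3@5: s1:9  s2:12  s3:12  s4:8  s5:13  s6:8  s7:8  s8:5  s9:0  s10:0  s11:0  s12:0 → peak 13
PKG3@6: s1:9  s2:12  s3:12  s4:8  s5:8  s6:8  s7:8  s8:5  s9:5  s10:0  s11:0  s12:0 → peak 12
PKG3@7: s1:9  s2:12  s3:12  s4:8  s5:8  s6:3  s7:8  s8:5  s9:5  s10:5  s11:0  s12:0 → peak 12
PKG3@8: s1:9  s2:12  s3:12  s4:8  s5:8  s6:3  s7:3  s8:5  s9:5  s10:5  s11:5  s12:0 → peak 12
PKG3@9: s1:9  s2:12  s3:12  s4:8  s5:8  s6:3  s7:3  s8:0  s9:5  s10:5  s11:5  s12:5 → peak 12
Best is PKG3@6, peak 12.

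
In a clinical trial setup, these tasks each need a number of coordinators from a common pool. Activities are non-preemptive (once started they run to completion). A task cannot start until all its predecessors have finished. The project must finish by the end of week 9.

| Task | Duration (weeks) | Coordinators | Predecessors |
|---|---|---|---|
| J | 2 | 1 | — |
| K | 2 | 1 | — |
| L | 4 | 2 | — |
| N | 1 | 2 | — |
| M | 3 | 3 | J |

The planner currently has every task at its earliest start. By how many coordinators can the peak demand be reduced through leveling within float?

Early-start peak: w1:6  w2:4  w3:5  w4:5  w5:3  w6:0  w7:0  w8:0  w9:0 ⇒ 6.
Leveled (J@1, K@2, L@3, N@1, M@7): w1:3  w2:2  w3:3  w4:2  w5:2  w6:2  w7:3  w8:3  w9:3 ⇒ 3.
Reduction 6 − 3 = 3.

3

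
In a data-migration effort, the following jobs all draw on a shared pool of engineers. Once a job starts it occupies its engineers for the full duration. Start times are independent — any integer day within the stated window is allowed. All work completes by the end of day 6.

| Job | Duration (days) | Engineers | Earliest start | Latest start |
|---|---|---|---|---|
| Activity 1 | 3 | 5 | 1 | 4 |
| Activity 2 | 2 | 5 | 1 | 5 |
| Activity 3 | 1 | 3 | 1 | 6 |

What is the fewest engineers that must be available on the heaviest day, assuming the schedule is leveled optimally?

Early-start (Activity 1@1, Activity 2@1, Activity 3@1) gives peak 13: d1:13  d2:10  d3:5  d4:0  d5:0  d6:0.
Shift Activity 2→4, Activity 3→6.
Schedule Activity 1@1, Activity 2@4, Activity 3@6: d1:5  d2:5  d3:5  d4:5  d5:5  d6:3 — peak 5.
Total engineer-days = 28 over 6 days ⇒ peak ≥ ⌈28/6⌉ = 5, so 5 is optimal.

5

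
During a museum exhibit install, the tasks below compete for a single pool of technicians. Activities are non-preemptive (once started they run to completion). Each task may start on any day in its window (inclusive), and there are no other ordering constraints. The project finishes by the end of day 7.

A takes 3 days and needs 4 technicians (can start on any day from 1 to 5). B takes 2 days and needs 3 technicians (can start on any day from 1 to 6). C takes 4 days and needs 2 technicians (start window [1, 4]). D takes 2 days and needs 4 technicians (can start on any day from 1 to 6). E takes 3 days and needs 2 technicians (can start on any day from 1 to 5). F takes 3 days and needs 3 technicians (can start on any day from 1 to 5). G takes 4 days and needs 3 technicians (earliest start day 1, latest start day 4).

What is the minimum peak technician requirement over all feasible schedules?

Early-start (A@1, B@1, C@1, D@1, E@1, F@1, G@1) gives peak 21: d1:21  d2:21  d3:14  d4:5  d5:0  d6:0  d7:0.
Shift D→6, E→5, F→3, G→4.
Schedule A@1, B@1, C@1, D@6, E@5, F@3, G@4: d1:9  d2:9  d3:9  d4:8  d5:8  d6:9  d7:9 — peak 9.
Total technician-days = 61 over 7 days ⇒ peak ≥ ⌈61/7⌉ = 9, so 9 is optimal.

9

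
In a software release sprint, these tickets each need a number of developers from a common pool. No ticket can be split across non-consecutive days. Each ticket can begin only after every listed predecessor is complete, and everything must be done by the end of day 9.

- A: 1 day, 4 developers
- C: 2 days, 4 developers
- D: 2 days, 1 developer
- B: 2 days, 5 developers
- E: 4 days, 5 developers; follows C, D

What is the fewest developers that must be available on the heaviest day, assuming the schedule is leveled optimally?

Early-start (A@1, C@1, D@1, B@1, E@3) gives peak 14: d1:14  d2:10  d3:5  d4:5  d5:5  d6:5  d7:0  d8:0  d9:0.
Shift C→2, B→4, E→6.
Schedule A@1, C@2, D@1, B@4, E@6: d1:5  d2:5  d3:4  d4:5  d5:5  d6:5  d7:5  d8:5  d9:5 — peak 5.
Total developer-days = 44 over 9 days ⇒ peak ≥ ⌈44/9⌉ = 5, so 5 is optimal.

5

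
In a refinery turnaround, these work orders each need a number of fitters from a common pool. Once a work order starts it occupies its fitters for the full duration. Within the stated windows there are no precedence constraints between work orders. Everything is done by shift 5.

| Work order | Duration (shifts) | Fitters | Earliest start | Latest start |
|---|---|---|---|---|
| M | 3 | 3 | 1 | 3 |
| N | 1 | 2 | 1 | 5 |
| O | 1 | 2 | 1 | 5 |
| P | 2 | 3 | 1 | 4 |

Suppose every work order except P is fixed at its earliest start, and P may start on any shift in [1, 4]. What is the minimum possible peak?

P@1: s1:10  s2:6  s3:3  s4:0  s5:0 → peak 10
P@2: s1:7  s2:6  s3:6  s4:0  s5:0 → peak 7
P@3: s1:7  s2:3  s3:6  s4:3  s5:0 → peak 7
P@4: s1:7  s2:3  s3:3  s4:3  s5:3 → peak 7
Best is P@2, peak 7.

7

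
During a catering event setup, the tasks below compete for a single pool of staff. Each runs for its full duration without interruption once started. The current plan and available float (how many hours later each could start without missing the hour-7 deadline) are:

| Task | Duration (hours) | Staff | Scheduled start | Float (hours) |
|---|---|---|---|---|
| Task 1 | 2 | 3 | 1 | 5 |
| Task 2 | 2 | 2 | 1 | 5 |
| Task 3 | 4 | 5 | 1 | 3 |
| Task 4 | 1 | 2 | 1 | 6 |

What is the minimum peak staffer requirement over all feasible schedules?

5

Early-start (Task 1@1, Task 2@1, Task 3@1, Task 4@1) gives peak 12: h1:12  h2:10  h3:5  h4:5  h5:0  h6:0  h7:0.
Shift Task 3→3, Task 4→7.
Schedule Task 1@1, Task 2@1, Task 3@3, Task 4@7: h1:5  h2:5  h3:5  h4:5  h5:5  h6:5  h7:2 — peak 5.
Total staffer-hours = 32 over 7 hours ⇒ peak ≥ ⌈32/7⌉ = 5, so 5 is optimal.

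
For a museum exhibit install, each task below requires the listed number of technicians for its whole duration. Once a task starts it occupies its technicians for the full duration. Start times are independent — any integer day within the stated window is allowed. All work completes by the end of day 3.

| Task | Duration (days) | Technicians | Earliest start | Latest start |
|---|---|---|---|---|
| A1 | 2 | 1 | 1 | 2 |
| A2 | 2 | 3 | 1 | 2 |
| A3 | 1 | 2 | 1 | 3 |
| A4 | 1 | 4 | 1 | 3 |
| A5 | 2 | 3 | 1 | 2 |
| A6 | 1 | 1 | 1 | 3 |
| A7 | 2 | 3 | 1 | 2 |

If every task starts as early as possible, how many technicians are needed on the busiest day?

Early-start schedule: A1@1, A2@1, A3@1, A4@1, A5@1, A6@1, A7@1.
Load per day: day 1: 17, day 2: 10, day 3: 0.
Peak is 17.

17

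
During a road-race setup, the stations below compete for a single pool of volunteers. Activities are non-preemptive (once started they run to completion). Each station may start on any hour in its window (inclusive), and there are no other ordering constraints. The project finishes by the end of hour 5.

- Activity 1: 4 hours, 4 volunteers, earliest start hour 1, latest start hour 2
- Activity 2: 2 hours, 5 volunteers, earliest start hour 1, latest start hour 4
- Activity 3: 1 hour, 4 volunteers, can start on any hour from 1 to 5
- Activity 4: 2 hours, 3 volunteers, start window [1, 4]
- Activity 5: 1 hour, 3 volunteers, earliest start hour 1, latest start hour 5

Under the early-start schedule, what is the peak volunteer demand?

19

Early-start schedule: Activity 1@1, Activity 2@1, Activity 3@1, Activity 4@1, Activity 5@1.
Load per hour: hour 1: 19, hour 2: 12, hour 3: 4, hour 4: 4, hour 5: 0.
Peak is 19.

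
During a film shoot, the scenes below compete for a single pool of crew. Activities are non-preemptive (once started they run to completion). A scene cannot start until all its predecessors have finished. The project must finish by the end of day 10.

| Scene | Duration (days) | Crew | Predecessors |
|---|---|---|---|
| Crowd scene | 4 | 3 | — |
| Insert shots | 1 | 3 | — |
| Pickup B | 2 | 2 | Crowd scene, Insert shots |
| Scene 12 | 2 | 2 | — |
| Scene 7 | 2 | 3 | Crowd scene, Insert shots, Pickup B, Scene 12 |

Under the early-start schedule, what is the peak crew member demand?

Early-start schedule: Crowd scene@1, Insert shots@1, Pickup B@5, Scene 12@1, Scene 7@7.
Load per day: day 1: 8, day 2: 5, day 3: 3, day 4: 3, day 5: 2, day 6: 2, day 7: 3, day 8: 3, day 9: 0, day 10: 0.
Peak is 8.

8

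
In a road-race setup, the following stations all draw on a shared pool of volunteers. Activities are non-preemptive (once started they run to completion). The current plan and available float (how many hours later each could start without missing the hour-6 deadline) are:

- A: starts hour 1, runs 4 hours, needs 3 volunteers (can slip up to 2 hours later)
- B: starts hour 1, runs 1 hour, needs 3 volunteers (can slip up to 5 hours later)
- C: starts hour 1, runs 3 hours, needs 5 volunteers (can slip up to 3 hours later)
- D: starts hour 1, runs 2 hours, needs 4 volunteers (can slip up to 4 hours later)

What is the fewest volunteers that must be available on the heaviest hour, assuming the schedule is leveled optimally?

8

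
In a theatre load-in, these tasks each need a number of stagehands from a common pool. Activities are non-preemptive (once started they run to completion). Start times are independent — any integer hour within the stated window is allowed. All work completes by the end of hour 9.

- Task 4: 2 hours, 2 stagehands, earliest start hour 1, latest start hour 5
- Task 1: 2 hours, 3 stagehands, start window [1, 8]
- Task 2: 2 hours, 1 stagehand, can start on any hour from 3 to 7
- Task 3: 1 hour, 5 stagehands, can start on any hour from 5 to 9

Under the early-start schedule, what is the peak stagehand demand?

5

Early-start schedule: Task 4@1, Task 1@1, Task 2@3, Task 3@5.
Load per hour: hour 1: 5, hour 2: 5, hour 3: 1, hour 4: 1, hour 5: 5, hour 6: 0, hour 7: 0, hour 8: 0, hour 9: 0.
Peak is 5.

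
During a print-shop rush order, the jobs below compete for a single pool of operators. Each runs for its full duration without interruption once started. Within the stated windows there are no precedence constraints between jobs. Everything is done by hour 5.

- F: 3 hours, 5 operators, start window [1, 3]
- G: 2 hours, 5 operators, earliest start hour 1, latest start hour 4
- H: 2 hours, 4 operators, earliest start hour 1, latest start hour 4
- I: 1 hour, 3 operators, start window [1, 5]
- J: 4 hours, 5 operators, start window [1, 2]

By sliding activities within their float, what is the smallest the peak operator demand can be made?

14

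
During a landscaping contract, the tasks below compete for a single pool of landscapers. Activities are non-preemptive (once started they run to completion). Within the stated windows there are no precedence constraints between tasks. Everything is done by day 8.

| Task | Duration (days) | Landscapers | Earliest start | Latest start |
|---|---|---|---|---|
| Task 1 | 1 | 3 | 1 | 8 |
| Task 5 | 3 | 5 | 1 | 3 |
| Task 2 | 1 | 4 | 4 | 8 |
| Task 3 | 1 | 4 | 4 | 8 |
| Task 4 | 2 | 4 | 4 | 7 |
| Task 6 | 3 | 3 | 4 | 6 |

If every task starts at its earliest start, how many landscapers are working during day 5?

At early start, day 5 has: Task 4, Task 6.
Demand: 4 + 3 = 7.

7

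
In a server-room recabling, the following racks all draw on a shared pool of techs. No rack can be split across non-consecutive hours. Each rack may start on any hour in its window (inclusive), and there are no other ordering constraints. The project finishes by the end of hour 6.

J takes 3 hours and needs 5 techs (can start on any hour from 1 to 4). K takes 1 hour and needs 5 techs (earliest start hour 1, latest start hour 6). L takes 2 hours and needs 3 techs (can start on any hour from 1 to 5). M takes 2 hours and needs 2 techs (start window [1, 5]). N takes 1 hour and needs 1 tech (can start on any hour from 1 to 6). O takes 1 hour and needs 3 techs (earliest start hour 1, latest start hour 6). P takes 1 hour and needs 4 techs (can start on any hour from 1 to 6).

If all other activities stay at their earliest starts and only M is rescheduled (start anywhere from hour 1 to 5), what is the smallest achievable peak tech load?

21

M@1: h1:23  h2:10  h3:5  h4:0  h5:0  h6:0 → peak 23
M@2: h1:21  h2:10  h3:7  h4:0  h5:0  h6:0 → peak 21
M@3: h1:21  h2:8  h3:7  h4:2  h5:0  h6:0 → peak 21
M@4: h1:21  h2:8  h3:5  h4:2  h5:2  h6:0 → peak 21
M@5: h1:21  h2:8  h3:5  h4:0  h5:2  h6:2 → peak 21
Best is M@2, peak 21.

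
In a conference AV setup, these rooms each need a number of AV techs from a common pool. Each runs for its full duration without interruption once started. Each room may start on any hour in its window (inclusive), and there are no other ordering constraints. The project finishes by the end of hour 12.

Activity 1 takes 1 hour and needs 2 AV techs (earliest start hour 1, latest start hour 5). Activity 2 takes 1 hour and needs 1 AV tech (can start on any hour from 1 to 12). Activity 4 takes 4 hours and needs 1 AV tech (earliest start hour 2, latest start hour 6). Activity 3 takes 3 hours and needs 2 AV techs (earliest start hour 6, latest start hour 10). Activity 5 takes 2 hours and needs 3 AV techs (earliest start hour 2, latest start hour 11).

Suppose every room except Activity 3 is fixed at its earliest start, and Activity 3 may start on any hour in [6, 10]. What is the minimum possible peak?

4

Activity 3@6: h1:3  h2:4  h3:4  h4:1  h5:1  h6:2  h7:2  h8:2  h9:0  h10:0  h11:0  h12:0 → peak 4
Activity 3@7: h1:3  h2:4  h3:4  h4:1  h5:1  h6:0  h7:2  h8:2  h9:2  h10:0  h11:0  h12:0 → peak 4
Activity 3@8: h1:3  h2:4  h3:4  h4:1  h5:1  h6:0  h7:0  h8:2  h9:2  h10:2  h11:0  h12:0 → peak 4
Activity 3@9: h1:3  h2:4  h3:4  h4:1  h5:1  h6:0  h7:0  h8:0  h9:2  h10:2  h11:2  h12:0 → peak 4
Activity 3@10: h1:3  h2:4  h3:4  h4:1  h5:1  h6:0  h7:0  h8:0  h9:0  h10:2  h11:2  h12:2 → peak 4
Best is Activity 3@6, peak 4.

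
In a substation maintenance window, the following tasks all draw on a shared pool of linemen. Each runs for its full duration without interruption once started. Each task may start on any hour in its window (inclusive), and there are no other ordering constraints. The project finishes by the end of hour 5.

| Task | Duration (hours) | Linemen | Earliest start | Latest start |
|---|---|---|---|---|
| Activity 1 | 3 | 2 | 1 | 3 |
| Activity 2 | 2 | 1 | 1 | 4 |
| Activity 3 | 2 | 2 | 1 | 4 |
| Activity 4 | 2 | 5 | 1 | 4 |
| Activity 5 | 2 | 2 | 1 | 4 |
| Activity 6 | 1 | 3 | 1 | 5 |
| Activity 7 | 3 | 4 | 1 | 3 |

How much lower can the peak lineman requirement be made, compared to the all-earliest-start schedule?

10

Early-start peak: h1:19  h2:16  h3:6  h4:0  h5:0 ⇒ 19.
Leveled (Activity 1@1, Activity 2@1, Activity 3@1, Activity 4@4, Activity 5@1, Activity 6@3, Activity 7@3): h1:7  h2:7  h3:9  h4:9  h5:9 ⇒ 9.
Reduction 19 − 9 = 10.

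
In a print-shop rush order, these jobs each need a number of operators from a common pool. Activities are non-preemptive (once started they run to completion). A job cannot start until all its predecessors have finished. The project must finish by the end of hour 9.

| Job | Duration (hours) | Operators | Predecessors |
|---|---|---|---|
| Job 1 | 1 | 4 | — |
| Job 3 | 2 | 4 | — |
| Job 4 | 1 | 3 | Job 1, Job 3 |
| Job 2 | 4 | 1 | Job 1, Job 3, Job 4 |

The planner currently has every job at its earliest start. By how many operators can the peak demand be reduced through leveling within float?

Early-start peak: h1:8  h2:4  h3:3  h4:1  h5:1  h6:1  h7:1  h8:0  h9:0 ⇒ 8.
Leveled (Job 1@1, Job 3@2, Job 4@4, Job 2@5): h1:4  h2:4  h3:4  h4:3  h5:1  h6:1  h7:1  h8:1  h9:0 ⇒ 4.
Reduction 8 − 4 = 4.

4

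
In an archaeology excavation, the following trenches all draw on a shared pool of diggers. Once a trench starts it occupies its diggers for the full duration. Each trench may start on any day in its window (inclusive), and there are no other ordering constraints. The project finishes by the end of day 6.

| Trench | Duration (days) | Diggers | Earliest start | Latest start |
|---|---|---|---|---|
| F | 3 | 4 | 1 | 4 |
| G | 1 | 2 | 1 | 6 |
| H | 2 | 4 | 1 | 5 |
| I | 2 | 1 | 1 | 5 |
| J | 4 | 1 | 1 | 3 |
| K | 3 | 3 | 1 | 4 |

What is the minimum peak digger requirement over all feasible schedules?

Early-start (F@1, G@1, H@1, I@1, J@1, K@1) gives peak 15: d1:15  d2:13  d3:8  d4:1  d5:0  d6:0.
Shift H→5, I→2, K→4.
Schedule F@1, G@1, H@5, I@2, J@1, K@4: d1:7  d2:6  d3:6  d4:4  d5:7  d6:7 — peak 7.
Total digger-days = 37 over 6 days ⇒ peak ≥ ⌈37/6⌉ = 7, so 7 is optimal.

7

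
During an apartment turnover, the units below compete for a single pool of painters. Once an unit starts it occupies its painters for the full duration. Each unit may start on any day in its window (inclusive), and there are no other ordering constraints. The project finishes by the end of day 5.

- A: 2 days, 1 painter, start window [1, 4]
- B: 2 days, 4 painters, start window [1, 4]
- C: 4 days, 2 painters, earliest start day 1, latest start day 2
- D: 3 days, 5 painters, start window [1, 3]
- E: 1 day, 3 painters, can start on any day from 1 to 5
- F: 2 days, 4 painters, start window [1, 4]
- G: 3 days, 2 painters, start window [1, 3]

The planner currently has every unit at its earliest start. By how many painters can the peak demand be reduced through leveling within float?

11

Early-start peak: d1:21  d2:18  d3:9  d4:2  d5:0 ⇒ 21.
Leveled (A@2, B@4, C@2, D@1, E@1, F@4, G@1): d1:10  d2:10  d3:10  d4:10  d5:10 ⇒ 10.
Reduction 21 − 10 = 11.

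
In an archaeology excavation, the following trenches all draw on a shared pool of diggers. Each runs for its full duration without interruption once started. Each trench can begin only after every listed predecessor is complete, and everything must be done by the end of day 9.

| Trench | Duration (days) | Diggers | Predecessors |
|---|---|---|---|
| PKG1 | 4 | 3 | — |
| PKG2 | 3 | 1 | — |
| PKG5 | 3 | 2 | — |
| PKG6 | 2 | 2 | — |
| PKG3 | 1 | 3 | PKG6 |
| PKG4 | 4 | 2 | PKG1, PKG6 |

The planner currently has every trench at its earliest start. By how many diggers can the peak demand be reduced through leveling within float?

Early-start peak: d1:8  d2:8  d3:9  d4:3  d5:2  d6:2  d7:2  d8:2  d9:0 ⇒ 9.
Leveled (PKG1@1, PKG2@1, PKG5@5, PKG6@4, PKG3@8, PKG4@6): d1:4  d2:4  d3:4  d4:5  d5:4  d6:4  d7:4  d8:5  d9:2 ⇒ 5.
Reduction 9 − 5 = 4.

4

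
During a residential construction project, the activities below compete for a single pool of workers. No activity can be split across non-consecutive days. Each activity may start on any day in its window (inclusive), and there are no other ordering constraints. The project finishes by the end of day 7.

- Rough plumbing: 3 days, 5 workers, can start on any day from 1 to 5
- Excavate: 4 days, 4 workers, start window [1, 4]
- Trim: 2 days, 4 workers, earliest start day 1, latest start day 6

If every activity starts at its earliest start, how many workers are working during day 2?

At early start, day 2 has: Rough plumbing, Excavate, Trim.
Demand: 5 + 4 + 4 = 13.

13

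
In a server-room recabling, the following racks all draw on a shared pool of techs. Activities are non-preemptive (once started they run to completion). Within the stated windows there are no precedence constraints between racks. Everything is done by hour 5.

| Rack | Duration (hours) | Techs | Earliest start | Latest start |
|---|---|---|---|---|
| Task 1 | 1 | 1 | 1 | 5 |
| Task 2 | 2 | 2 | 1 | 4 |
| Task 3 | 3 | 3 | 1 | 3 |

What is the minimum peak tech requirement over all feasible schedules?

3

Early-start (Task 1@1, Task 2@1, Task 3@1) gives peak 6: h1:6  h2:5  h3:3  h4:0  h5:0.
Shift Task 3→3.
Schedule Task 1@1, Task 2@1, Task 3@3: h1:3  h2:2  h3:3  h4:3  h5:3 — peak 3.
Total tech-hours = 14 over 5 hours ⇒ peak ≥ ⌈14/5⌉ = 3, so 3 is optimal.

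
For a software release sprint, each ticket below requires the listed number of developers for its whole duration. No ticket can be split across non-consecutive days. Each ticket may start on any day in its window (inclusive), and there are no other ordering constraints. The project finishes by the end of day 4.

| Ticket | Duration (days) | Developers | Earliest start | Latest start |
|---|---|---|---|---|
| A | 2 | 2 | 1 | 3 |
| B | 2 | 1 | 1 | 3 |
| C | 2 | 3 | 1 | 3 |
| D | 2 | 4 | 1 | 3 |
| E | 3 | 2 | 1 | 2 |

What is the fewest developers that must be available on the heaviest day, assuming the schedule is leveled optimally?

Early-start (A@1, B@1, C@1, D@1, E@1) gives peak 12: d1:12  d2:12  d3:2  d4:0.
Shift B→3, D→3.
Schedule A@1, B@3, C@1, D@3, E@1: d1:7  d2:7  d3:7  d4:5 — peak 7.
Total developer-days = 26 over 4 days ⇒ peak ≥ ⌈26/4⌉ = 7, so 7 is optimal.

7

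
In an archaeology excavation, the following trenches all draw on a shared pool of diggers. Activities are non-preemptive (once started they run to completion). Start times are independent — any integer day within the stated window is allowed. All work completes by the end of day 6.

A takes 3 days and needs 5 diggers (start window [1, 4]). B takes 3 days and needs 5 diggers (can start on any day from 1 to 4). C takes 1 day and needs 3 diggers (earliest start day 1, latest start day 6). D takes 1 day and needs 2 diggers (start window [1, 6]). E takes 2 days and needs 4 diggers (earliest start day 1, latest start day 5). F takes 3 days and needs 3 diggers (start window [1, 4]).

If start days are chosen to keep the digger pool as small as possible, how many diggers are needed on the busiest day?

10

Early-start (A@1, B@1, C@1, D@1, E@1, F@1) gives peak 22: d1:22  d2:17  d3:13  d4:0  d5:0  d6:0.
Shift C→4, D→4, E→5, F→4.
Schedule A@1, B@1, C@4, D@4, E@5, F@4: d1:10  d2:10  d3:10  d4:8  d5:7  d6:7 — peak 10.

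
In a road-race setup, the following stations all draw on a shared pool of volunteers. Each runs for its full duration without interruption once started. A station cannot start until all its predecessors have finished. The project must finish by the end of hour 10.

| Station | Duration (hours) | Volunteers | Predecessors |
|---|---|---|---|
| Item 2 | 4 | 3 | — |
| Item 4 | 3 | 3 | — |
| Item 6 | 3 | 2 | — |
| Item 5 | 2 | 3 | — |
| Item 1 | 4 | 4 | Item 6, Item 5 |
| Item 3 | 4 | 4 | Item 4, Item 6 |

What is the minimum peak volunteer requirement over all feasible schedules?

Early-start (Item 2@1, Item 4@1, Item 6@1, Item 5@1, Item 1@4, Item 3@4) gives peak 11: h1:11  h2:11  h3:8  h4:11  h5:8  h6:8  h7:8  h8:0  h9:0  h10:0.
Shift Item 5→4, Item 1→6, Item 3→5.
Schedule Item 2@1, Item 4@1, Item 6@1, Item 5@4, Item 1@6, Item 3@5: h1:8  h2:8  h3:8  h4:6  h5:7  h6:8  h7:8  h8:8  h9:4  h10:0 — peak 8.

8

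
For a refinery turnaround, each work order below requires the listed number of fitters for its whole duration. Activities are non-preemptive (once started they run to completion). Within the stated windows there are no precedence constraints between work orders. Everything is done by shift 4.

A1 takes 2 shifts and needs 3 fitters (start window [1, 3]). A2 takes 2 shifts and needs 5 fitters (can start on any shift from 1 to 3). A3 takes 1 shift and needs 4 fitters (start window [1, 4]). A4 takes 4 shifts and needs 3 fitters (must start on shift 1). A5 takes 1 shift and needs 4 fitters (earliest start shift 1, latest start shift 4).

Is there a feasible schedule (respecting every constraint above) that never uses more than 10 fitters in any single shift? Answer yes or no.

yes

Schedule A1@1, A2@3, A3@1, A4@1, A5@2: s1:10  s2:10  s3:8  s4:8 — peak 10 ≤ 10.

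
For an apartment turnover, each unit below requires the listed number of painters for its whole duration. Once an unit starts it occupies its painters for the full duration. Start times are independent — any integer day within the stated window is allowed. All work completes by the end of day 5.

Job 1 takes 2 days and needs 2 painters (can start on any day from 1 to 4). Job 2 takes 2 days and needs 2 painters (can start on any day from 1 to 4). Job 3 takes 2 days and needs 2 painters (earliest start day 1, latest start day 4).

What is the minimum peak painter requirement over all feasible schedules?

4

Early-start (Job 1@1, Job 2@1, Job 3@1) gives peak 6: d1:6  d2:6  d3:0  d4:0  d5:0.
Shift Job 3→3.
Schedule Job 1@1, Job 2@1, Job 3@3: d1:4  d2:4  d3:2  d4:2  d5:0 — peak 4.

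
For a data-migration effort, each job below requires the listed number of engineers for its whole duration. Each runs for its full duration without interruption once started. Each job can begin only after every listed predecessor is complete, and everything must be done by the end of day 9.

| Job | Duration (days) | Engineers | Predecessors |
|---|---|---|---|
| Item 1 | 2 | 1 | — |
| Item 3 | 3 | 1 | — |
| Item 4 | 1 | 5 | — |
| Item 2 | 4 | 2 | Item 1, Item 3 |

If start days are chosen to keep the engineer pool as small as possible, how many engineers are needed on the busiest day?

5

Early-start (Item 1@1, Item 3@1, Item 4@1, Item 2@4) gives peak 7: d1:7  d2:2  d3:1  d4:2  d5:2  d6:2  d7:2  d8:0  d9:0.
Shift Item 4→4, Item 2→5.
Schedule Item 1@1, Item 3@1, Item 4@4, Item 2@5: d1:2  d2:2  d3:1  d4:5  d5:2  d6:2  d7:2  d8:2  d9:0 — peak 5.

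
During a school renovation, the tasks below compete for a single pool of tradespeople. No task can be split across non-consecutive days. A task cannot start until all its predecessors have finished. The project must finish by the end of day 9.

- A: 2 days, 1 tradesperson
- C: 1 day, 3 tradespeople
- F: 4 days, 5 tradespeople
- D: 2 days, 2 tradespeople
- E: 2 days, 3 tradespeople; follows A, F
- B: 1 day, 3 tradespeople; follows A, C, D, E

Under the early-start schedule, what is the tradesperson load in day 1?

11

At early start, day 1 has: A, C, F, D.
Demand: 1 + 3 + 5 + 2 = 11.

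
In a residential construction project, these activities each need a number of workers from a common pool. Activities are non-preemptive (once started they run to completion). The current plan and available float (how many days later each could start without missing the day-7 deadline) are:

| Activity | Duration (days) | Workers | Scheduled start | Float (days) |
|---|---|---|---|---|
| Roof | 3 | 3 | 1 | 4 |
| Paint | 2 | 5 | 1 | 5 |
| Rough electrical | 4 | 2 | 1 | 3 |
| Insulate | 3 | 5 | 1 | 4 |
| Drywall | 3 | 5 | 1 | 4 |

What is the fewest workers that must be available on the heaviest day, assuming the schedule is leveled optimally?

Early-start (Roof@1, Paint@1, Rough electrical@1, Insulate@1, Drywall@1) gives peak 20: d1:20  d2:20  d3:15  d4:2  d5:0  d6:0  d7:0.
Shift Insulate→3, Drywall→5.
Schedule Roof@1, Paint@1, Rough electrical@1, Insulate@3, Drywall@5: d1:10  d2:10  d3:10  d4:7  d5:10  d6:5  d7:5 — peak 10.

10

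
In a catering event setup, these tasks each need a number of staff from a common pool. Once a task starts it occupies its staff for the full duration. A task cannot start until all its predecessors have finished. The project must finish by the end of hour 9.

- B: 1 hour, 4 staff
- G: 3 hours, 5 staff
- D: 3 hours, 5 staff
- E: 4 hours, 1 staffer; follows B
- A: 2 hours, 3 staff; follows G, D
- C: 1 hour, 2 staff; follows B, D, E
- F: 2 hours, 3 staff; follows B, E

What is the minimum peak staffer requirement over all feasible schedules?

Early-start (B@1, G@1, D@1, E@2, A@4, C@6, F@6) gives peak 14: h1:14  h2:11  h3:11  h4:4  h5:4  h6:5  h7:3  h8:0  h9:0.
Shift G→5, D→2, A→8, F→8.
Schedule B@1, G@5, D@2, E@2, A@8, C@6, F@8: h1:4  h2:6  h3:6  h4:6  h5:6  h6:7  h7:5  h8:6  h9:6 — peak 7.

7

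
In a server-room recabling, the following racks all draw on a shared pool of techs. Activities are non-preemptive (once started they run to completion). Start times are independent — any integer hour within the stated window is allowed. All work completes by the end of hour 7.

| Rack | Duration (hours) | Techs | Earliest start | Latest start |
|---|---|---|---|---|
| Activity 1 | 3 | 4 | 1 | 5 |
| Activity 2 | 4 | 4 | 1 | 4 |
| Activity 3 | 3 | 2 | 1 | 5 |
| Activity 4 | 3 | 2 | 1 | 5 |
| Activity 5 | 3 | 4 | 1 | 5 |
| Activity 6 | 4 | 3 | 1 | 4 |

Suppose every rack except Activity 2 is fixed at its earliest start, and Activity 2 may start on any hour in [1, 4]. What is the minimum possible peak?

15

Activity 2@1: h1:19  h2:19  h3:19  h4:7  h5:0  h6:0  h7:0 → peak 19
Activity 2@2: h1:15  h2:19  h3:19  h4:7  h5:4  h6:0  h7:0 → peak 19
Activity 2@3: h1:15  h2:15  h3:19  h4:7  h5:4  h6:4  h7:0 → peak 19
Activity 2@4: h1:15  h2:15  h3:15  h4:7  h5:4  h6:4  h7:4 → peak 15
Best is Activity 2@4, peak 15.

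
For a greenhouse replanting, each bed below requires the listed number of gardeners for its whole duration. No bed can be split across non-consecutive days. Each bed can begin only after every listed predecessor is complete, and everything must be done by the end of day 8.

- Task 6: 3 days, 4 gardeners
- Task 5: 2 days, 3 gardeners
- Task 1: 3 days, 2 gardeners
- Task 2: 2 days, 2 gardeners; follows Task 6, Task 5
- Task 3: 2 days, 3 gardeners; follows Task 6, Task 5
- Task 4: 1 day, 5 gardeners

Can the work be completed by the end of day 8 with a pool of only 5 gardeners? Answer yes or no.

no

The minimum achievable peak is 6; 5 < 6, so no feasible schedule stays within the cap.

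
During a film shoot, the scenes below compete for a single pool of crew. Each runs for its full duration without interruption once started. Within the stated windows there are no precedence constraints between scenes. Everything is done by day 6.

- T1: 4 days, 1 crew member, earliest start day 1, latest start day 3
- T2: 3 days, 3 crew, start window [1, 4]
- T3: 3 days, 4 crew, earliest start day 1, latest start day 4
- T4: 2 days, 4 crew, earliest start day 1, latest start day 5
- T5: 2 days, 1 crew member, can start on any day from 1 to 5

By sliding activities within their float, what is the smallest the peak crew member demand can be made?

7

Early-start (T1@1, T2@1, T3@1, T4@1, T5@1) gives peak 13: d1:13  d2:13  d3:8  d4:1  d5:0  d6:0.
Shift T2→4, T4→5.
Schedule T1@1, T2@4, T3@1, T4@5, T5@1: d1:6  d2:6  d3:5  d4:4  d5:7  d6:7 — peak 7.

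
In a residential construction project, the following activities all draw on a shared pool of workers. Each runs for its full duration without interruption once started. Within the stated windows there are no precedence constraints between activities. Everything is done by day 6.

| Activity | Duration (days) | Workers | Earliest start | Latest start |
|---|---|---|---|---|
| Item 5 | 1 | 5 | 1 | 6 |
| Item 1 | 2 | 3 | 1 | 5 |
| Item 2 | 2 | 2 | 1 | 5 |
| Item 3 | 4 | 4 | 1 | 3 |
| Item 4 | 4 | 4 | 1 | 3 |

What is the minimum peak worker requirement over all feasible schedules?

9

Early-start (Item 5@1, Item 1@1, Item 2@1, Item 3@1, Item 4@1) gives peak 18: d1:18  d2:13  d3:8  d4:8  d5:0  d6:0.
Shift Item 1→5, Item 2→5, Item 4→2.
Schedule Item 5@1, Item 1@5, Item 2@5, Item 3@1, Item 4@2: d1:9  d2:8  d3:8  d4:8  d5:9  d6:5 — peak 9.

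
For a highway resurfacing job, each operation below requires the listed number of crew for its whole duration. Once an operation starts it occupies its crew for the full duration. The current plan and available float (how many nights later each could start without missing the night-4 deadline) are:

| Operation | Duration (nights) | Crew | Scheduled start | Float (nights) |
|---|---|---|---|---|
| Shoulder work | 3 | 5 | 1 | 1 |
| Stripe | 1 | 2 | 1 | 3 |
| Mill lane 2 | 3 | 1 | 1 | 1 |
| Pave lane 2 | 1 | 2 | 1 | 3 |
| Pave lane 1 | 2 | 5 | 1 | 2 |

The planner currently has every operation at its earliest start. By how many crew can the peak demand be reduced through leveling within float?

Early-start peak: n1:15  n2:11  n3:6  n4:0 ⇒ 15.
Leveled (Shoulder work@1, Stripe@1, Mill lane 2@1, Pave lane 2@1, Pave lane 1@2): n1:10  n2:11  n3:11  n4:0 ⇒ 11.
Reduction 15 − 11 = 4.

4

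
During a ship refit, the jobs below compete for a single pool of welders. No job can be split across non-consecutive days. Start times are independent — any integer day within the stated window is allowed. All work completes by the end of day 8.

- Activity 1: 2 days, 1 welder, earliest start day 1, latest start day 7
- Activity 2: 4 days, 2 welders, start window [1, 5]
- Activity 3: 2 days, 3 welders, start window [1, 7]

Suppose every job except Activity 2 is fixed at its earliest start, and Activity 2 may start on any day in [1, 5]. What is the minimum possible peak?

Activity 2@1: d1:6  d2:6  d3:2  d4:2  d5:0  d6:0  d7:0  d8:0 → peak 6
Activity 2@2: d1:4  d2:6  d3:2  d4:2  d5:2  d6:0  d7:0  d8:0 → peak 6
Activity 2@3: d1:4  d2:4  d3:2  d4:2  d5:2  d6:2  d7:0  d8:0 → peak 4
Activity 2@4: d1:4  d2:4  d3:0  d4:2  d5:2  d6:2  d7:2  d8:0 → peak 4
Activity 2@5: d1:4  d2:4  d3:0  d4:0  d5:2  d6:2  d7:2  d8:2 → peak 4
Best is Activity 2@3, peak 4.

4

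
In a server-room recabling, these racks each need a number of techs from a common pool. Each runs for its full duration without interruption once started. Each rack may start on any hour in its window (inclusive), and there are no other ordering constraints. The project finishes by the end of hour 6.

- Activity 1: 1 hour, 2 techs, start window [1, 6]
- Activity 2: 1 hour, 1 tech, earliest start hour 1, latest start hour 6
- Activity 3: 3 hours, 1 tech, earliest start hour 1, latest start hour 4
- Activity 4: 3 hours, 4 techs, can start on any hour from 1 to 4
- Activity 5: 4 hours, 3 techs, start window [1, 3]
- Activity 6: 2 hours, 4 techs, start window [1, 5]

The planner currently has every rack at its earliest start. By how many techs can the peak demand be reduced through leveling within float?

8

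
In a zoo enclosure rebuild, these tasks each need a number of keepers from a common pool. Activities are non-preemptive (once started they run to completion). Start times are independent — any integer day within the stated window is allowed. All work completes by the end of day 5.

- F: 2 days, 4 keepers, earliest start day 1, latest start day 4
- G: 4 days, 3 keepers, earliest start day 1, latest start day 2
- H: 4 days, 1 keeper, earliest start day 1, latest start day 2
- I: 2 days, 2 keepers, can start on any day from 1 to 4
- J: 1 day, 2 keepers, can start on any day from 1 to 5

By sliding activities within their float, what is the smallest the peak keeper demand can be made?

8

Early-start (F@1, G@1, H@1, I@1, J@1) gives peak 12: d1:12  d2:10  d3:4  d4:4  d5:0.
Shift I→3, J→3.
Schedule F@1, G@1, H@1, I@3, J@3: d1:8  d2:8  d3:8  d4:6  d5:0 — peak 8.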